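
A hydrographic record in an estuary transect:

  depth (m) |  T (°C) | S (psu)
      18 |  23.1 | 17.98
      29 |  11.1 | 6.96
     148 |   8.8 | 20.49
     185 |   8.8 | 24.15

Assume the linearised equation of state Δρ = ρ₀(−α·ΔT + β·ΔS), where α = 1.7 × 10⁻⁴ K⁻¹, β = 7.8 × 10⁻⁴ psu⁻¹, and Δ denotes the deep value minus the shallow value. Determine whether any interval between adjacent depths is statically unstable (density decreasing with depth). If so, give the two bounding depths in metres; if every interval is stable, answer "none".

Evaluate Δρ/ρ₀ = −αΔT + βΔS across each adjacent pair:
  18–29 m: −αΔT+βΔS = −(1.7 × 10⁻⁴)(-12.0)+(7.8 × 10⁻⁴)(-11.02) = -6.6 × 10⁻³ → UNSTABLE
  29–148 m: −αΔT+βΔS = −(1.7 × 10⁻⁴)(-2.3)+(7.8 × 10⁻⁴)(+13.53) = 0.011 → stable
  148–185 m: −αΔT+βΔS = −(1.7 × 10⁻⁴)(+0.0)+(7.8 × 10⁻⁴)(+3.66) = 2.9 × 10⁻³ → stable
The 18–29 m interval has Δρ < 0: lighter water underlies denser water.

18–29 m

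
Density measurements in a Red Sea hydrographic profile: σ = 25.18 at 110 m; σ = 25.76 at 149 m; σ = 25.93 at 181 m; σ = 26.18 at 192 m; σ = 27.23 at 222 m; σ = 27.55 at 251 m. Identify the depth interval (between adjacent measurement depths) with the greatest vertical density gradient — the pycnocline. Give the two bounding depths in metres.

Compute the density gradient over each adjacent pair:
  110–149 m: Δρ/Δz = 0.58/39 = 0.015 kg m⁻⁴
  149–181 m: Δρ/Δz = 0.17/32 = 5.3 × 10⁻³ kg m⁻⁴
  181–192 m: Δρ/Δz = 0.25/11 = 0.023 kg m⁻⁴
  192–222 m: Δρ/Δz = 1.05/30 = 0.035 kg m⁻⁴
  222–251 m: Δρ/Δz = 0.32/29 = 0.011 kg m⁻⁴
The largest gradient is in the 192–222 m interval — the pycnocline.

192–222 m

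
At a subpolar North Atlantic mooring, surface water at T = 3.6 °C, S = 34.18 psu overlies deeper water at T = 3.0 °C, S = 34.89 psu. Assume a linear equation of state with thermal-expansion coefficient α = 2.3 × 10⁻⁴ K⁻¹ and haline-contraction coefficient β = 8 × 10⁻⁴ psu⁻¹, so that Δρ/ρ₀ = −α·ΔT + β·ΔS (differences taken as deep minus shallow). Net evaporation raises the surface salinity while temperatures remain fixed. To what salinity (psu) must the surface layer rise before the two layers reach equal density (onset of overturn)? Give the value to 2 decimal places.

35.06 psu

Neutral buoyancy requires −α(T_deep − T_surf) + β(S_deep − S_surf′) = 0.
S_surf′ = S_deep − (α/β)·ΔT = 34.89 − (2.3 × 10⁻⁴/8 × 10⁻⁴)·(-0.6) = 35.0625 psu.
Increase required: 35.0625 − 34.18 = 0.8825 psu.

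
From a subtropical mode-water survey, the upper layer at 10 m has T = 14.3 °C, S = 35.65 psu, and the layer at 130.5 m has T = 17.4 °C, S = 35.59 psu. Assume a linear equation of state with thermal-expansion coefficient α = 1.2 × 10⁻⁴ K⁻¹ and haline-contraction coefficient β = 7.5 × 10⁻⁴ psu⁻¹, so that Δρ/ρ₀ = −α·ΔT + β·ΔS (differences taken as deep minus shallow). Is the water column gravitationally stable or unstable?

ΔT = 17.4 − 14.3 = +3.1 K and ΔS = 35.59 − 35.65 = -0.06 psu (deep − shallow).
−αΔT = -3.72 × 10⁻⁴; βΔS = -4.50 × 10⁻⁵; sum Δρ/ρ₀ = -4.17 × 10⁻⁴.
Δρ/ρ₀ < 0, so Δρ < 0: deeper water is lighter → statically unstable; the column would overturn.

unstable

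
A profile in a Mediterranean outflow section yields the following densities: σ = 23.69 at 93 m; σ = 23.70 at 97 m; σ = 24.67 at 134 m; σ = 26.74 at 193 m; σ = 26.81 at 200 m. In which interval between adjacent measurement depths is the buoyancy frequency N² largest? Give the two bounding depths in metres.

Compute the density gradient over each adjacent pair:
  93–97 m: Δρ/Δz = 0.01/4 = 2.5 × 10⁻³ kg m⁻⁴
  97–134 m: Δρ/Δz = 0.97/37 = 0.026 kg m⁻⁴
  134–193 m: Δρ/Δz = 2.07/59 = 0.035 kg m⁻⁴
  193–200 m: Δρ/Δz = 0.07/7 = 0.010 kg m⁻⁴
The largest gradient is in the 134–193 m interval — the pycnocline.

134–193 m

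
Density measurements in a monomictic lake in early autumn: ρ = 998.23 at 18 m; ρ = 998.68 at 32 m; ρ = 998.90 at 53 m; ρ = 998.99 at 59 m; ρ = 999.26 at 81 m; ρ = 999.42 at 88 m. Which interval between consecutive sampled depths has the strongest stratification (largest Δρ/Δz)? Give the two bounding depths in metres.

Compute the density gradient over each adjacent pair:
  18–32 m: Δρ/Δz = 0.45/14 = 0.032 kg m⁻⁴
  32–53 m: Δρ/Δz = 0.22/21 = 0.010 kg m⁻⁴
  53–59 m: Δρ/Δz = 0.09/6 = 0.015 kg m⁻⁴
  59–81 m: Δρ/Δz = 0.27/22 = 0.012 kg m⁻⁴
  81–88 m: Δρ/Δz = 0.16/7 = 0.023 kg m⁻⁴
The largest gradient is in the 18–32 m interval — the pycnocline.

18–32 m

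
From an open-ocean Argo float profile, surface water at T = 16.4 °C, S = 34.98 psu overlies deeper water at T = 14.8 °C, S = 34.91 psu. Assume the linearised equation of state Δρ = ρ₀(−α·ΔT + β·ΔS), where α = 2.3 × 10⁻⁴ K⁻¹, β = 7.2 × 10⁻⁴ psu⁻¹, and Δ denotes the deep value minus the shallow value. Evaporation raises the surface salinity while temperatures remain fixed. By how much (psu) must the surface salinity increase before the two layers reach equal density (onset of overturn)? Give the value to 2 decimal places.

0.44 psu

Neutral buoyancy requires −α(T_deep − T_surf) + β(S_deep − S_surf′) = 0.
S_surf′ = S_deep − (α/β)·ΔT = 34.91 − (2.3 × 10⁻⁴/7.2 × 10⁻⁴)·(-1.6) = 35.4211 psu.
Increase required: 35.4211 − 34.98 = 0.4411 psu.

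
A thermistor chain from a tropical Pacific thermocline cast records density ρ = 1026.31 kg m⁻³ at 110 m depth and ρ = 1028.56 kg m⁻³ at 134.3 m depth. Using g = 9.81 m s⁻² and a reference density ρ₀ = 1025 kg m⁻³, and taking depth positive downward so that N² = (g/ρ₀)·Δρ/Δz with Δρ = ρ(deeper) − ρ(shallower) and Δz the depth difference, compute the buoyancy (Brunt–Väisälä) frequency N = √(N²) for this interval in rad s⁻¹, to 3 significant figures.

Δρ = 1028.56 − 1026.31 = 2.25 kg m⁻³ over Δz = 134.3 − 110 = 24.3 m.
N² = (9.81/1025) × (2.25/24.3) = 8.8618 × 10⁻⁴ s⁻².
N = √(8.8618 × 10⁻⁴) = 0.029769 rad s⁻¹ ≈ 0.0298 rad s⁻¹.
N² > 0, so the interval is statically stable.

0.0298 rad s⁻¹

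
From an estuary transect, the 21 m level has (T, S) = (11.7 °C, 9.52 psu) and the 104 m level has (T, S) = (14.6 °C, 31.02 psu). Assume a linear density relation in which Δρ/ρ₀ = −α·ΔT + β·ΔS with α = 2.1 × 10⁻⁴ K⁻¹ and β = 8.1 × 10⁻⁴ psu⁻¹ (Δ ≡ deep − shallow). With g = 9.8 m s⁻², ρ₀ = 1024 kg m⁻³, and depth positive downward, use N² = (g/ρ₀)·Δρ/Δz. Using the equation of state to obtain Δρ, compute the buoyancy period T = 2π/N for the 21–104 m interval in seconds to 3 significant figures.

ΔT = +2.9 K, ΔS = +21.50 psu (deep − shallow).
Δρ/ρ₀ = −αΔT + βΔS = -6.09 × 10⁻⁴ + 0.017415 = 0.016806, so Δρ ≈ 17.21 kg m⁻³.
N² = (g/ρ₀)·Δρ/Δz = g·(Δρ/ρ₀)/Δz = 9.8 × 0.016806 / 83 = 1.9843 × 10⁻³ s⁻².
N = √(1.9843 × 10⁻³) = 0.044545 rad s⁻¹ → T = 2π/N = 141.05 s ≈ 141 s.

141 s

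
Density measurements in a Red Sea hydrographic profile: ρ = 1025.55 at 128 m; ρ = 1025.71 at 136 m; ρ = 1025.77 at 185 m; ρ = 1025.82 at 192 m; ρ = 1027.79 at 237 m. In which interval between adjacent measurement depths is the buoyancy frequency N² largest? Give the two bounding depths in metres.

Compute the density gradient over each adjacent pair:
  128–136 m: Δρ/Δz = 0.16/8 = 0.020 kg m⁻⁴
  136–185 m: Δρ/Δz = 0.06/49 = 1.2 × 10⁻³ kg m⁻⁴
  185–192 m: Δρ/Δz = 0.05/7 = 7.1 × 10⁻³ kg m⁻⁴
  192–237 m: Δρ/Δz = 1.97/45 = 0.044 kg m⁻⁴
The largest gradient is in the 192–237 m interval — the pycnocline.

192–237 m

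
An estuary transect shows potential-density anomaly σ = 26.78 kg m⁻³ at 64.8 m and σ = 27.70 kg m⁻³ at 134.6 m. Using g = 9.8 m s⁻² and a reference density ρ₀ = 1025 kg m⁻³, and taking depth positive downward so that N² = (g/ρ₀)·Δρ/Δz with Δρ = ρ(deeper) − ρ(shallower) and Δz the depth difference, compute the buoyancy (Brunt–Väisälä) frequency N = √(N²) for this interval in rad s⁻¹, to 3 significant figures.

0.0112 rad s⁻¹

Δρ = 1027.70 − 1026.78 = 0.92 kg m⁻³ over Δz = 134.6 − 64.8 = 69.8 m.
N² = (9.8/1025) × (0.92/69.8) = 1.2602 × 10⁻⁴ s⁻².
N = √(1.2602 × 10⁻⁴) = 0.011226 rad s⁻¹ ≈ 0.0112 rad s⁻¹.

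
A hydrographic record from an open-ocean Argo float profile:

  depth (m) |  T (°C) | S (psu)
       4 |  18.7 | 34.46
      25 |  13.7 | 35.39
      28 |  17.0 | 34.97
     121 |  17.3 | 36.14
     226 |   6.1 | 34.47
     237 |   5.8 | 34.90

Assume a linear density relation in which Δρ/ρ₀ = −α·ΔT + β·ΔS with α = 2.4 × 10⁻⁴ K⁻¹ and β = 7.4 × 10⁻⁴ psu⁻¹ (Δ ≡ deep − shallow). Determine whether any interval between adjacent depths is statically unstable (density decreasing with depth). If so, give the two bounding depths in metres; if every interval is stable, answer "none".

Evaluate Δρ/ρ₀ = −αΔT + βΔS across each adjacent pair:
  4–25 m: −αΔT+βΔS = −(2.4 × 10⁻⁴)(-5.0)+(7.4 × 10⁻⁴)(+0.93) = 1.9 × 10⁻³ → stable
  25–28 m: −αΔT+βΔS = −(2.4 × 10⁻⁴)(+3.3)+(7.4 × 10⁻⁴)(-0.42) = -1.1 × 10⁻³ → UNSTABLE
  28–121 m: −αΔT+βΔS = −(2.4 × 10⁻⁴)(+0.3)+(7.4 × 10⁻⁴)(+1.17) = 7.9 × 10⁻⁴ → stable
  121–226 m: −αΔT+βΔS = −(2.4 × 10⁻⁴)(-11.2)+(7.4 × 10⁻⁴)(-1.67) = 1.5 × 10⁻³ → stable
  226–237 m: −αΔT+βΔS = −(2.4 × 10⁻⁴)(-0.3)+(7.4 × 10⁻⁴)(+0.43) = 3.9 × 10⁻⁴ → stable
The 25–28 m interval has Δρ < 0: lighter water underlies denser water.

25–28 m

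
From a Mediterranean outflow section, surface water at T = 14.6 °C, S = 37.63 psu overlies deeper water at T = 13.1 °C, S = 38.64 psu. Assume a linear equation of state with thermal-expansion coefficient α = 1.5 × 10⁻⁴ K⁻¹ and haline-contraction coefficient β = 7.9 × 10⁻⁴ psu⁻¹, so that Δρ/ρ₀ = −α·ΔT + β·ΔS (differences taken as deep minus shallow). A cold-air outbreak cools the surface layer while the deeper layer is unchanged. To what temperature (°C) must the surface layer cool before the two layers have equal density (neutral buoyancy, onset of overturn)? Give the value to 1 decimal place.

Neutral buoyancy requires Δρ = 0, i.e. −α(T_deep − T_surf′) + β(S_deep − S_surf) = 0.
T_surf′ = T_deep − (β/α)·ΔS = 13.1 − (7.9 × 10⁻⁴/1.5 × 10⁻⁴)·(+1.01) = 7.781 °C.
Cooling required: 14.6 − (7.781) = 6.819 °C.

7.8 °C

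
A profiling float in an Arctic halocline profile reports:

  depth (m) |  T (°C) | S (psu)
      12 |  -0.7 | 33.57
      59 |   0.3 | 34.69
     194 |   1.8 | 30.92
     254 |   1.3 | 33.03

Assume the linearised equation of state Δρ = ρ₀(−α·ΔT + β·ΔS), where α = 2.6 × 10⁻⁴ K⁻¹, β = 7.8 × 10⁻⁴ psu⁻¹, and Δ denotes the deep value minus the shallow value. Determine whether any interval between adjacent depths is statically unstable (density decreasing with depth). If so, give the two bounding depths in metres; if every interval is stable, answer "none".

59–194 m

Evaluate Δρ/ρ₀ = −αΔT + βΔS across each adjacent pair:
  12–59 m: −αΔT+βΔS = −(2.6 × 10⁻⁴)(+1.0)+(7.8 × 10⁻⁴)(+1.12) = 6.1 × 10⁻⁴ → stable
  59–194 m: −αΔT+βΔS = −(2.6 × 10⁻⁴)(+1.5)+(7.8 × 10⁻⁴)(-3.77) = -3.3 × 10⁻³ → UNSTABLE
  194–254 m: −αΔT+βΔS = −(2.6 × 10⁻⁴)(-0.5)+(7.8 × 10⁻⁴)(+2.11) = 1.8 × 10⁻³ → stable
The 59–194 m interval has Δρ < 0: lighter water underlies denser water.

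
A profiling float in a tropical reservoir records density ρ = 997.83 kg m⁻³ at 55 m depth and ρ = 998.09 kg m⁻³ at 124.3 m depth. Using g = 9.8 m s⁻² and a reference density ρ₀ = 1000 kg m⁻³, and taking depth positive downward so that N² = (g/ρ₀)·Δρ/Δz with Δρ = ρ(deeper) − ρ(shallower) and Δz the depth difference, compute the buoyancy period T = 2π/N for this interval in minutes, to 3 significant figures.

17.3 min

Δρ = 998.09 − 997.83 = 0.26 kg m⁻³ over Δz = 124.3 − 55 = 69.3 m.
N² = (9.8/1000) × (0.26/69.3) = 3.6768 × 10⁻⁵ s⁻².
N = √(3.6768 × 10⁻⁵) = 6.0637 × 10⁻³ rad s⁻¹, so T = 2π/N = 1.0362 × 10³ s = 17.270 min ≈ 17.3 min.
N² > 0, so the interval is statically stable.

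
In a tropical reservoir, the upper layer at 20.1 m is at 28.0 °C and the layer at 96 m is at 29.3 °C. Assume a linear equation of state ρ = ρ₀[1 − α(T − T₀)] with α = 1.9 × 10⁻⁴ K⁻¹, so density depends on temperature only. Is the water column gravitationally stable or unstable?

unstable

ΔT = 29.3 − 28.0 = +1.3 K, so Δρ/ρ₀ = −αΔT = -2.47 × 10⁻⁴.
Δρ/ρ₀ < 0, so Δρ < 0: deeper water is lighter → statically unstable; the column would overturn.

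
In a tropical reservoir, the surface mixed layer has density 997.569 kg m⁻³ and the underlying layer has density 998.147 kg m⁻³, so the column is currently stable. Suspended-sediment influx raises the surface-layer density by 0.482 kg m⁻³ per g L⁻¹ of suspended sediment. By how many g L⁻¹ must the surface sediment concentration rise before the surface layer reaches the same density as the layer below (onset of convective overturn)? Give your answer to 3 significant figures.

1.20 g L⁻¹

Density deficit of the surface layer: 998.147 − 997.569 = 0.578 kg m⁻³.
Required change = 0.578 / 0.482 = 1.20 g L⁻¹.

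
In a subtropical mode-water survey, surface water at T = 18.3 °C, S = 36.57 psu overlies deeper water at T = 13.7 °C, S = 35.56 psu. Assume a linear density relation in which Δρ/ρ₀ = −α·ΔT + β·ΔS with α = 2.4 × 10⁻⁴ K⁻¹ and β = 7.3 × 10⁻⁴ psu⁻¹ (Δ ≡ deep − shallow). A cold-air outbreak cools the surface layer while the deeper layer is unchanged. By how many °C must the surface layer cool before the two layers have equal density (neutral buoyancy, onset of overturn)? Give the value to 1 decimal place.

1.5 °C

Neutral buoyancy requires Δρ = 0, i.e. −α(T_deep − T_surf′) + β(S_deep − S_surf) = 0.
T_surf′ = T_deep − (β/α)·ΔS = 13.7 − (7.3 × 10⁻⁴/2.4 × 10⁻⁴)·(-1.01) = 16.772 °C.
Cooling required: 18.3 − (16.772) = 1.528 °C.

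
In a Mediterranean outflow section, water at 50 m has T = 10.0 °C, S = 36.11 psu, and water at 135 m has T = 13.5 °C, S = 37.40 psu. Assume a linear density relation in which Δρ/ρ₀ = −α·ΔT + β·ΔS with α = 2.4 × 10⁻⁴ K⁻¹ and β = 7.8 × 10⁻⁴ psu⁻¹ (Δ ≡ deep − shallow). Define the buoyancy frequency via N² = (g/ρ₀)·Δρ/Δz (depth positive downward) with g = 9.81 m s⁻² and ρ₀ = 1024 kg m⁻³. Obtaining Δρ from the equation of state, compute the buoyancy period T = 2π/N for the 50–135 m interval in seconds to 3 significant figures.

ΔT = +3.5 K, ΔS = +1.29 psu (deep − shallow).
Δρ/ρ₀ = −αΔT + βΔS = -8.40 × 10⁻⁴ + 1.0062 × 10⁻³ = 1.662 × 10⁻⁴, so Δρ ≈ 0.1702 kg m⁻³.
N² = (g/ρ₀)·Δρ/Δz = g·(Δρ/ρ₀)/Δz = 9.81 × 1.662 × 10⁻⁴ / 85 = 1.9181 × 10⁻⁵ s⁻².
N = √(1.9181 × 10⁻⁵) = 4.3796 × 10⁻³ rad s⁻¹ → T = 2π/N = 1.4346 × 10³ s ≈ 1.43 × 10³ s.

1.43 × 10³ s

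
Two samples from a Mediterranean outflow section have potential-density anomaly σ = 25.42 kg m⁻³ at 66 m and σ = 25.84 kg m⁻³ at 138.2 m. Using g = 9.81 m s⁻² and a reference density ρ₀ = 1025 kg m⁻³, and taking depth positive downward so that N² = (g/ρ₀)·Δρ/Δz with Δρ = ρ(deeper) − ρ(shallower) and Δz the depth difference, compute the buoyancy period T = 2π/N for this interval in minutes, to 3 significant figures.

14.0 min

Δρ = 1025.84 − 1025.42 = 0.42 kg m⁻³ over Δz = 138.2 − 66 = 72.2 m.
N² = (9.81/1025) × (0.42/72.2) = 5.5675 × 10⁻⁵ s⁻².
N = √(5.5675 × 10⁻⁵) = 7.4616 × 10⁻³ rad s⁻¹, so T = 2π/N = 842.07 s = 14.035 min ≈ 14.0 min.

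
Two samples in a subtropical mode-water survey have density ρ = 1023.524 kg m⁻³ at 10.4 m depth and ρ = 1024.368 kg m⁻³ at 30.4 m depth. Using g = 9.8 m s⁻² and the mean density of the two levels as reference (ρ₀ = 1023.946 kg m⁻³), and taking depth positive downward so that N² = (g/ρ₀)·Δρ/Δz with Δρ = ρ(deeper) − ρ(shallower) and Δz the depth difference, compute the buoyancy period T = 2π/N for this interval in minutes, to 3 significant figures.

5.21 min

Δρ = 1024.368 − 1023.524 = 0.844 kg m⁻³ over Δz = 30.4 − 10.4 = 20 m.
N² = (9.8/1023.946) × (0.844/20) = 4.0389 × 10⁻⁴ s⁻².
N = √(4.0389 × 10⁻⁴) = 0.020097 rad s⁻¹, so T = 2π/N = 312.64 s = 5.2107 min ≈ 5.21 min.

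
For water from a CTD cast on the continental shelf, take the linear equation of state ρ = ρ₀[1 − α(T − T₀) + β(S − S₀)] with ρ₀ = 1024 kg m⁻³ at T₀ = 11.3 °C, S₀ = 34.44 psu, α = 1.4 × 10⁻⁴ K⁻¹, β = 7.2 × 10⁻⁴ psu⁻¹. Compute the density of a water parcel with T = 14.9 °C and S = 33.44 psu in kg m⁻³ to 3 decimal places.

T − T₀ = +3.6 K, S − S₀ = -1.00 psu.
Bracket = 1 − α·(+3.6) + β·(-1.00) = 1 + (-1.224 × 10⁻³) = 0.9987760.
ρ = 1024 × 0.9987760 = 1022.747 kg m⁻³.

1022.747 kg m⁻³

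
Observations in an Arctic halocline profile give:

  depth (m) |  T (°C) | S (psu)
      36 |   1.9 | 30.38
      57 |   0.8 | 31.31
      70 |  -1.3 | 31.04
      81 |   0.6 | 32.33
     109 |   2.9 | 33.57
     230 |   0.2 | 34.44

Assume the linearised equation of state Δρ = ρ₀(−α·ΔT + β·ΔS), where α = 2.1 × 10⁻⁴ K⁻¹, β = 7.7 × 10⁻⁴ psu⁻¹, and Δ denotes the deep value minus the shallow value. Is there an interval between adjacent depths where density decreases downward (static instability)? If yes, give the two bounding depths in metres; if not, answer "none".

Evaluate Δρ/ρ₀ = −αΔT + βΔS across each adjacent pair:
  36–57 m: −αΔT+βΔS = −(2.1 × 10⁻⁴)(-1.1)+(7.7 × 10⁻⁴)(+0.93) = 9.5 × 10⁻⁴ → stable
  57–70 m: −αΔT+βΔS = −(2.1 × 10⁻⁴)(-2.1)+(7.7 × 10⁻⁴)(-0.27) = 2.3 × 10⁻⁴ → stable
  70–81 m: −αΔT+βΔS = −(2.1 × 10⁻⁴)(+1.9)+(7.7 × 10⁻⁴)(+1.29) = 5.9 × 10⁻⁴ → stable
  81–109 m: −αΔT+βΔS = −(2.1 × 10⁻⁴)(+2.3)+(7.7 × 10⁻⁴)(+1.24) = 4.7 × 10⁻⁴ → stable
  109–230 m: −αΔT+βΔS = −(2.1 × 10⁻⁴)(-2.7)+(7.7 × 10⁻⁴)(+0.87) = 1.2 × 10⁻³ → stable
Every interval has Δρ > 0: the column is stably stratified throughout.

none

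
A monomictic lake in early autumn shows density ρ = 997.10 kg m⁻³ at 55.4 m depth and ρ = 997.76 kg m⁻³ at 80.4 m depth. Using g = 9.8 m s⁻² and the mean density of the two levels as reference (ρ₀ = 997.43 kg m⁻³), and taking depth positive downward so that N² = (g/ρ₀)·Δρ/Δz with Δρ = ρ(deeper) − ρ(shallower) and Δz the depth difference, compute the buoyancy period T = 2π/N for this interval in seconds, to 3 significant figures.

390 s

Δρ = 997.76 − 997.10 = 0.66 kg m⁻³ over Δz = 80.4 − 55.4 = 25 m.
N² = (9.8/997.43) × (0.66/25) = 2.5939 × 10⁻⁴ s⁻².
N = √(2.5939 × 10⁻⁴) = 0.016106 rad s⁻¹, so T = 2π/N = 390.11 s ≈ 390 s.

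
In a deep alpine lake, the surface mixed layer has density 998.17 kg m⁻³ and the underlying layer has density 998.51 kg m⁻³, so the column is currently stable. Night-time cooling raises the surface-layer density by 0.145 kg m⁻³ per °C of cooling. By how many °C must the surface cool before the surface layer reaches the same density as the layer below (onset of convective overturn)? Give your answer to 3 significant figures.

Density deficit of the surface layer: 998.51 − 998.17 = 0.34 kg m⁻³.
Required change = 0.34 / 0.145 = 2.34 °C.

2.34 °C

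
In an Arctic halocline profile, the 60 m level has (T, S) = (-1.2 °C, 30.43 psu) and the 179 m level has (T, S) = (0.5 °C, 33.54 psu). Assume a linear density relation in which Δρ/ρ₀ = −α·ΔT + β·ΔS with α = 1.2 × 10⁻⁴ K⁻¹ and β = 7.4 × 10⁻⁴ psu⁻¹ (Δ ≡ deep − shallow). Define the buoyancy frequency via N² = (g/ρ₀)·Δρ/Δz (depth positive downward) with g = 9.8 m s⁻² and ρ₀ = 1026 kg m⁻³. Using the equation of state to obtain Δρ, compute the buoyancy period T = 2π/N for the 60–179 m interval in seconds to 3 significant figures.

478 s

ΔT = +1.7 K, ΔS = +3.11 psu (deep − shallow).
Δρ/ρ₀ = −αΔT + βΔS = -2.04 × 10⁻⁴ + 2.3014 × 10⁻³ = 2.0974 × 10⁻³, so Δρ ≈ 2.152 kg m⁻³.
N² = (g/ρ₀)·Δρ/Δz = g·(Δρ/ρ₀)/Δz = 9.8 × 2.0974 × 10⁻³ / 119 = 1.7273 × 10⁻⁴ s⁻².
N = √(1.7273 × 10⁻⁴) = 0.013143 rad s⁻¹ → T = 2π/N = 478.06 s ≈ 478 s.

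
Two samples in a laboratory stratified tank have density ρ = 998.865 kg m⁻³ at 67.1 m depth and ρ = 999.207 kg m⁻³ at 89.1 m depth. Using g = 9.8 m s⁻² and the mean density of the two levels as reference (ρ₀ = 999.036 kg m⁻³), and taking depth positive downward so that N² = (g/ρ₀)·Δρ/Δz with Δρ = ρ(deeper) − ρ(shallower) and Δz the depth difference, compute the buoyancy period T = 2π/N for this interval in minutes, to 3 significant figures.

Δρ = 999.207 − 998.865 = 0.342 kg m⁻³ over Δz = 89.1 − 67.1 = 22 m.
N² = (9.8/999.036) × (0.342/22) = 1.5249 × 10⁻⁴ s⁻².
N = √(1.5249 × 10⁻⁴) = 0.012349 rad s⁻¹, so T = 2π/N = 508.80 s = 8.4800 min ≈ 8.48 min.

8.48 min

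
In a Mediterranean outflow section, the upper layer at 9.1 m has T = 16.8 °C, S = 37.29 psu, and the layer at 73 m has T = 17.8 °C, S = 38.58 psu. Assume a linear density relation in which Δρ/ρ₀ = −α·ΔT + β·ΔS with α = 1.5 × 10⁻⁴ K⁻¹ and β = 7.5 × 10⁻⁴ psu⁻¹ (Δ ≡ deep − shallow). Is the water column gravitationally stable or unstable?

stable

ΔT = 17.8 − 16.8 = +1.0 K and ΔS = 38.58 − 37.29 = +1.29 psu (deep − shallow).
−αΔT = -1.50 × 10⁻⁴; βΔS = 9.675 × 10⁻⁴; sum Δρ/ρ₀ = 8.175 × 10⁻⁴.
Δρ/ρ₀ > 0, so Δρ > 0: deeper water is denser → statically stable.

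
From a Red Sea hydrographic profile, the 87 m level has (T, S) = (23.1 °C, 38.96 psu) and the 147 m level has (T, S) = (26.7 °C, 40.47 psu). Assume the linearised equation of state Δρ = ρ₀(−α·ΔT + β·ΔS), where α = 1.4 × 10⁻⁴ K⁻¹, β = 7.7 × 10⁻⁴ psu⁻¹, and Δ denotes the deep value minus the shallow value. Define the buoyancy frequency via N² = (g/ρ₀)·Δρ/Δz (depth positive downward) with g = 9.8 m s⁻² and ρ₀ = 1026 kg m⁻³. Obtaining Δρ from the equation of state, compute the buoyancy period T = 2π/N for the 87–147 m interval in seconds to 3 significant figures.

ΔT = +3.6 K, ΔS = +1.51 psu (deep − shallow).
Δρ/ρ₀ = −αΔT + βΔS = -5.04 × 10⁻⁴ + 1.1627 × 10⁻³ = 6.587 × 10⁻⁴, so Δρ ≈ 0.6758 kg m⁻³.
N² = (g/ρ₀)·Δρ/Δz = g·(Δρ/ρ₀)/Δz = 9.8 × 6.587 × 10⁻⁴ / 60 = 1.0759 × 10⁻⁴ s⁻².
N = √(1.0759 × 10⁻⁴) = 0.010373 rad s⁻¹ → T = 2π/N = 605.72 s ≈ 606 s.

606 s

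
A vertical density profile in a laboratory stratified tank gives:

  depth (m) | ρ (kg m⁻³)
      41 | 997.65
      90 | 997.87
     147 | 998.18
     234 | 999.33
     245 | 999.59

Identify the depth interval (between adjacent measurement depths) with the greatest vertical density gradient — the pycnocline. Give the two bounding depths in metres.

234–245 m

Compute the density gradient over each adjacent pair:
  41–90 m: Δρ/Δz = 0.22/49 = 4.5 × 10⁻³ kg m⁻⁴
  90–147 m: Δρ/Δz = 0.31/57 = 5.4 × 10⁻³ kg m⁻⁴
  147–234 m: Δρ/Δz = 1.15/87 = 0.013 kg m⁻⁴
  234–245 m: Δρ/Δz = 0.26/11 = 0.024 kg m⁻⁴
The largest gradient is in the 234–245 m interval — the pycnocline.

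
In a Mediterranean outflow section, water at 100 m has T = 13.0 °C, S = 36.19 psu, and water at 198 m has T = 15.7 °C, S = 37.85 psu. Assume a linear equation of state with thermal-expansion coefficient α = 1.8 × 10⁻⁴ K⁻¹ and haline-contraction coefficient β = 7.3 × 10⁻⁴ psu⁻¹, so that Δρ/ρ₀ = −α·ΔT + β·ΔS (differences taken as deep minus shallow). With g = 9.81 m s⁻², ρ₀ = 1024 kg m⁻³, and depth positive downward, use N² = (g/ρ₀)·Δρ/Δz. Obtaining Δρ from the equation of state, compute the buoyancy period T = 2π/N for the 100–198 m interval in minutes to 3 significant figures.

ΔT = +2.7 K, ΔS = +1.66 psu (deep − shallow).
Δρ/ρ₀ = −αΔT + βΔS = -4.86 × 10⁻⁴ + 1.2118 × 10⁻³ = 7.258 × 10⁻⁴, so Δρ ≈ 0.7432 kg m⁻³.
N² = (g/ρ₀)·Δρ/Δz = g·(Δρ/ρ₀)/Δz = 9.81 × 7.258 × 10⁻⁴ / 98 = 7.2654 × 10⁻⁵ s⁻².
N = √(7.2654 × 10⁻⁵) = 8.5237 × 10⁻³ rad s⁻¹ → T = 2π/N = 737.14 s = 12.286 min ≈ 12.3 min.

12.3 min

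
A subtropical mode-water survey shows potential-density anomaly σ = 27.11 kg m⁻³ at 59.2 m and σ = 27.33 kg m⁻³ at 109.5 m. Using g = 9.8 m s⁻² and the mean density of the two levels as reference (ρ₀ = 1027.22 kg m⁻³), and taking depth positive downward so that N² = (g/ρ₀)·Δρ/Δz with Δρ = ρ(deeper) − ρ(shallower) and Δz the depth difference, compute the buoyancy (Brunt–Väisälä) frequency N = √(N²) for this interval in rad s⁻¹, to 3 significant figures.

6.46 × 10⁻³ rad s⁻¹

Δρ = 1027.33 − 1027.11 = 0.22 kg m⁻³ over Δz = 109.5 − 59.2 = 50.3 m.
N² = (9.8/1027.22) × (0.22/50.3) = 4.1727 × 10⁻⁵ s⁻².
N = √(4.1727 × 10⁻⁵) = 6.4596 × 10⁻³ rad s⁻¹ ≈ 6.46 × 10⁻³ rad s⁻¹.
A positive N² confirms static stability across the interval.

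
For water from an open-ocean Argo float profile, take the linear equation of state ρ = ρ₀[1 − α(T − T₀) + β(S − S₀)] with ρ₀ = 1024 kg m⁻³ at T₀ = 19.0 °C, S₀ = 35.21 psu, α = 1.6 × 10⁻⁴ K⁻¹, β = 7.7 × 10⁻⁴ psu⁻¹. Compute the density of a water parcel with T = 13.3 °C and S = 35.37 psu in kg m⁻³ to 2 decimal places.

1025.06 kg m⁻³

T − T₀ = -5.7 K, S − S₀ = +0.16 psu.
Bracket = 1 − α·(-5.7) + β·(+0.16) = 1 + (1.0352 × 10⁻³) = 1.0010352.
ρ = 1024 × 1.0010352 = 1025.06 kg m⁻³.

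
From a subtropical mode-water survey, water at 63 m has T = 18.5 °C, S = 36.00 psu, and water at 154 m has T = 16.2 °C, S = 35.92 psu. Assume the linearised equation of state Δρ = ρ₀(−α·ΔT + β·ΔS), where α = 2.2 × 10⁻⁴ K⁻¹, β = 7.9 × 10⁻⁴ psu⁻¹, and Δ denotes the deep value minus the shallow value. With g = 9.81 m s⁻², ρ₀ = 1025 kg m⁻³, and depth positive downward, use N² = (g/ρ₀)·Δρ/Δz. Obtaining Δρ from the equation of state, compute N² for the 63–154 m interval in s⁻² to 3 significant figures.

4.77 × 10⁻⁵ s⁻²

ΔT = -2.3 K, ΔS = -0.08 psu (deep − shallow).
Δρ/ρ₀ = −αΔT + βΔS = 5.06 × 10⁻⁴ − 6.32 × 10⁻⁵ = 4.428 × 10⁻⁴, so Δρ ≈ 0.4539 kg m⁻³.
N² = (g/ρ₀)·Δρ/Δz = g·(Δρ/ρ₀)/Δz = 9.81 × 4.428 × 10⁻⁴ / 91 = 4.7735 × 10⁻⁵ s⁻² ≈ 4.77 × 10⁻⁵ s⁻².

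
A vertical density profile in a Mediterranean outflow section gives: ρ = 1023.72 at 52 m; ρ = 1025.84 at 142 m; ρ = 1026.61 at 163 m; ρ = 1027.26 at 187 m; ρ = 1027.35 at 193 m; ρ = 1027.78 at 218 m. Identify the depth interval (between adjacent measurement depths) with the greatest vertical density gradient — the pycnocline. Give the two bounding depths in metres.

142–163 m

Compute the density gradient over each adjacent pair:
  52–142 m: Δρ/Δz = 2.12/90 = 0.024 kg m⁻⁴
  142–163 m: Δρ/Δz = 0.77/21 = 0.037 kg m⁻⁴
  163–187 m: Δρ/Δz = 0.65/24 = 0.027 kg m⁻⁴
  187–193 m: Δρ/Δz = 0.09/6 = 0.015 kg m⁻⁴
  193–218 m: Δρ/Δz = 0.43/25 = 0.017 kg m⁻⁴
The largest gradient is in the 142–163 m interval — the pycnocline.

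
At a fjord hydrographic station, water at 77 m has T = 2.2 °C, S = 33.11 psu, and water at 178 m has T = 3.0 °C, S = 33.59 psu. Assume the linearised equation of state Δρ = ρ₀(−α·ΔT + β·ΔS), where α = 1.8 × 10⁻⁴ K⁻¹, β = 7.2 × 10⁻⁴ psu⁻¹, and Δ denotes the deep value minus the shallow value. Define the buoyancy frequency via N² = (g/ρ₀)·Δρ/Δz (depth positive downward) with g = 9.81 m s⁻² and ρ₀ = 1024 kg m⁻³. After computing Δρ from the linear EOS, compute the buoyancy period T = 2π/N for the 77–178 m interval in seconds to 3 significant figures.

1.42 × 10³ s

ΔT = +0.8 K, ΔS = +0.48 psu (deep − shallow).
Δρ/ρ₀ = −αΔT + βΔS = -1.44 × 10⁻⁴ + 3.456 × 10⁻⁴ = 2.016 × 10⁻⁴, so Δρ ≈ 0.2064 kg m⁻³.
N² = (g/ρ₀)·Δρ/Δz = g·(Δρ/ρ₀)/Δz = 9.81 × 2.016 × 10⁻⁴ / 101 = 1.9581 × 10⁻⁵ s⁻².
N = √(1.9581 × 10⁻⁵) = 4.4250 × 10⁻³ rad s⁻¹ → T = 2π/N = 1.4199 × 10³ s ≈ 1.42 × 10³ s.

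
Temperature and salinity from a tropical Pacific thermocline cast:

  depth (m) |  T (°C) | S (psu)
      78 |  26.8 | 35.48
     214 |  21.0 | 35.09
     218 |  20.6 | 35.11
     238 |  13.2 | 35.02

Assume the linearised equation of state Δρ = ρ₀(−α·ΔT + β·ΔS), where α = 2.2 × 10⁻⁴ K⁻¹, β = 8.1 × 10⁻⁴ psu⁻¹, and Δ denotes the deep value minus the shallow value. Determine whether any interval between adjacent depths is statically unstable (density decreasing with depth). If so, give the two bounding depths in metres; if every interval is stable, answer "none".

none

Evaluate Δρ/ρ₀ = −αΔT + βΔS across each adjacent pair:
  78–214 m: −αΔT+βΔS = −(2.2 × 10⁻⁴)(-5.8)+(8.1 × 10⁻⁴)(-0.39) = 9.6 × 10⁻⁴ → stable
  214–218 m: −αΔT+βΔS = −(2.2 × 10⁻⁴)(-0.4)+(8.1 × 10⁻⁴)(+0.02) = 1.0 × 10⁻⁴ → stable
  218–238 m: −αΔT+βΔS = −(2.2 × 10⁻⁴)(-7.4)+(8.1 × 10⁻⁴)(-0.09) = 1.6 × 10⁻³ → stable
Every interval has Δρ > 0: the column is stably stratified throughout.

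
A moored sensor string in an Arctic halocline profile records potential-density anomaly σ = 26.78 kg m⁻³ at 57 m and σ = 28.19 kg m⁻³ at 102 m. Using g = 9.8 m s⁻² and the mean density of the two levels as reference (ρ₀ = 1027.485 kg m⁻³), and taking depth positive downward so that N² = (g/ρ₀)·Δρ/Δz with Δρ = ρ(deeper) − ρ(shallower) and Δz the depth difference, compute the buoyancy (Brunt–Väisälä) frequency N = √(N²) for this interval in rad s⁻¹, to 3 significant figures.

Δρ = 1028.19 − 1026.78 = 1.41 kg m⁻³ over Δz = 102 − 57 = 45 m.
N² = (9.8/1027.485) × (1.41/45) = 2.9885 × 10⁻⁴ s⁻².
N = √(2.9885 × 10⁻⁴) = 0.017287 rad s⁻¹ ≈ 0.0173 rad s⁻¹.

0.0173 rad s⁻¹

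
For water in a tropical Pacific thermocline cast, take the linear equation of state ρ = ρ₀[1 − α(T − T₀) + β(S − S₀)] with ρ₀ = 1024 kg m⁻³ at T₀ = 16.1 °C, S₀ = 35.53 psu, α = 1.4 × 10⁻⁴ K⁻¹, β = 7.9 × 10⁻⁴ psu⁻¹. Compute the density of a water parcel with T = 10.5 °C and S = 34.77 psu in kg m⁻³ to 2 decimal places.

1024.19 kg m⁻³

T − T₀ = -5.6 K, S − S₀ = -0.76 psu.
Bracket = 1 − α·(-5.6) + β·(-0.76) = 1 + (1.836 × 10⁻⁴) = 1.0001836.
ρ = 1024 × 1.0001836 = 1024.19 kg m⁻³.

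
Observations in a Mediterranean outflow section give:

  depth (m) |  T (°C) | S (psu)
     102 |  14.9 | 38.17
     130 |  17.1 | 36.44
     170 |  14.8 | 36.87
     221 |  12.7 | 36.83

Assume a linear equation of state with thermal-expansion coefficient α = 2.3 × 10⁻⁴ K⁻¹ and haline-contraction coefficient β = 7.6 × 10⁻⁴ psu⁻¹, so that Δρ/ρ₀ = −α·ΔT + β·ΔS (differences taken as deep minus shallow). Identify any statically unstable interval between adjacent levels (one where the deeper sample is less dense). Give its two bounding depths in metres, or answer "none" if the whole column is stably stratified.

Evaluate Δρ/ρ₀ = −αΔT + βΔS across each adjacent pair:
  102–130 m: −αΔT+βΔS = −(2.3 × 10⁻⁴)(+2.2)+(7.6 × 10⁻⁴)(-1.73) = -1.8 × 10⁻³ → UNSTABLE
  130–170 m: −αΔT+βΔS = −(2.3 × 10⁻⁴)(-2.3)+(7.6 × 10⁻⁴)(+0.43) = 8.6 × 10⁻⁴ → stable
  170–221 m: −αΔT+βΔS = −(2.3 × 10⁻⁴)(-2.1)+(7.6 × 10⁻⁴)(-0.04) = 4.5 × 10⁻⁴ → stable
The 102–130 m interval has Δρ < 0: lighter water underlies denser water.

102–130 m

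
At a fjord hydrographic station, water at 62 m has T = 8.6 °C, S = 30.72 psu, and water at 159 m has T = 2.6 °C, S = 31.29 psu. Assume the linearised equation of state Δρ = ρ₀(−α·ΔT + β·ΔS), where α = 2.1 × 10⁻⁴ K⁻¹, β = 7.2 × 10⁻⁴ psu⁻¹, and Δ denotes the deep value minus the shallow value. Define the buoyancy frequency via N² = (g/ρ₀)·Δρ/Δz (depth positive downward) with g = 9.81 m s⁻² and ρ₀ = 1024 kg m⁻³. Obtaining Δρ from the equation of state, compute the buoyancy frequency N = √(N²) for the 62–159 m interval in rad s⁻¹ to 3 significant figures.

0.0130 rad s⁻¹

ΔT = -6.0 K, ΔS = +0.57 psu (deep − shallow).
Δρ/ρ₀ = −αΔT + βΔS = 1.26 × 10⁻³ + 4.104 × 10⁻⁴ = 1.6704 × 10⁻³, so Δρ ≈ 1.710 kg m⁻³.
N² = (g/ρ₀)·Δρ/Δz = g·(Δρ/ρ₀)/Δz = 9.81 × 1.6704 × 10⁻³ / 97 = 1.6893 × 10⁻⁴ s⁻².
N = √(1.6893 × 10⁻⁴) = 0.012997 rad s⁻¹ ≈ 0.0130 rad s⁻¹.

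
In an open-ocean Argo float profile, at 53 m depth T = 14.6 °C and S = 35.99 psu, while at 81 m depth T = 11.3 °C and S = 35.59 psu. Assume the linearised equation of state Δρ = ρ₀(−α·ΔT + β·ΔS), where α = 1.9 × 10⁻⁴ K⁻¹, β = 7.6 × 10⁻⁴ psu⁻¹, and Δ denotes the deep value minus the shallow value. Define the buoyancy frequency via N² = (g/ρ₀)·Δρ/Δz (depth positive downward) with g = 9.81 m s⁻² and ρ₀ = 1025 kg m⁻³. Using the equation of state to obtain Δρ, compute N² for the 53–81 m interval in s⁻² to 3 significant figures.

1.13 × 10⁻⁴ s⁻²

ΔT = -3.3 K, ΔS = -0.40 psu (deep − shallow).
Δρ/ρ₀ = −αΔT + βΔS = 6.27 × 10⁻⁴ − 3.04 × 10⁻⁴ = 3.23 × 10⁻⁴, so Δρ ≈ 0.3311 kg m⁻³.
N² = (g/ρ₀)·Δρ/Δz = g·(Δρ/ρ₀)/Δz = 9.81 × 3.23 × 10⁻⁴ / 28 = 1.1317 × 10⁻⁴ s⁻² ≈ 1.13 × 10⁻⁴ s⁻².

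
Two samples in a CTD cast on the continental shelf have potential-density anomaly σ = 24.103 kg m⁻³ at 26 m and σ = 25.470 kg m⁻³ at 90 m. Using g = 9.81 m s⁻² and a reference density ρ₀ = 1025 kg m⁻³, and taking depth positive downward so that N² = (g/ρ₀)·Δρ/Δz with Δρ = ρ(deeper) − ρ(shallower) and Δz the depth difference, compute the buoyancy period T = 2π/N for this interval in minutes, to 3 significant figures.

Δρ = 1025.470 − 1024.103 = 1.367 kg m⁻³ over Δz = 90 − 26 = 64 m.
N² = (9.81/1025) × (1.367/64) = 2.0442 × 10⁻⁴ s⁻².
N = √(2.0442 × 10⁻⁴) = 0.014298 rad s⁻¹, so T = 2π/N = 439.45 s = 7.3242 min ≈ 7.32 min.
Since Δρ > 0 the layer is stably stratified.

7.32 min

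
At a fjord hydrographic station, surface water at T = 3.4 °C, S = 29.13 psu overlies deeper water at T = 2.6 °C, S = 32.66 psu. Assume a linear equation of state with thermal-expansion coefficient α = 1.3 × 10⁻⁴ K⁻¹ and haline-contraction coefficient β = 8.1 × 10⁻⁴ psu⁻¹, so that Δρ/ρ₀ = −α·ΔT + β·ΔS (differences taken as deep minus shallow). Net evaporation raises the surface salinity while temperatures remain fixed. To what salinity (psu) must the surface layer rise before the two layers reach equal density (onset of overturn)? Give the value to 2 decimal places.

Neutral buoyancy requires −α(T_deep − T_surf) + β(S_deep − S_surf′) = 0.
S_surf′ = S_deep − (α/β)·ΔT = 32.66 − (1.3 × 10⁻⁴/8.1 × 10⁻⁴)·(-0.8) = 32.7884 psu.
Increase required: 32.7884 − 29.13 = 3.6584 psu.

32.79 psu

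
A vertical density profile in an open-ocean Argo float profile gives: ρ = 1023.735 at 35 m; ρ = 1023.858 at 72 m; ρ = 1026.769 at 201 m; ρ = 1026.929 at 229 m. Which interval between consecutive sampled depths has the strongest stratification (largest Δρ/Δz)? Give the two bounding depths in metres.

72–201 m

Compute the density gradient over each adjacent pair:
  35–72 m: Δρ/Δz = 0.123/37 = 3.3 × 10⁻³ kg m⁻⁴
  72–201 m: Δρ/Δz = 2.911/129 = 0.023 kg m⁻⁴
  201–229 m: Δρ/Δz = 0.160/28 = 5.7 × 10⁻³ kg m⁻⁴
The largest gradient is in the 72–201 m interval — the pycnocline.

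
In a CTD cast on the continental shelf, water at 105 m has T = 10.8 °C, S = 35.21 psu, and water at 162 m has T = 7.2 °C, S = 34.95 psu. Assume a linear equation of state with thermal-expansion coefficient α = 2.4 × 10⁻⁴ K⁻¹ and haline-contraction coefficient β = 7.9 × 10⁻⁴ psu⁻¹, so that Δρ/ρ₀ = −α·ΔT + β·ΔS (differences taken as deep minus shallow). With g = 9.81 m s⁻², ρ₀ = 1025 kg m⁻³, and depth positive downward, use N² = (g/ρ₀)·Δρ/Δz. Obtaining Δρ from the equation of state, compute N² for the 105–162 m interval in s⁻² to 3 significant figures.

1.13 × 10⁻⁴ s⁻²

ΔT = -3.6 K, ΔS = -0.26 psu (deep − shallow).
Δρ/ρ₀ = −αΔT + βΔS = 8.64 × 10⁻⁴ − 2.054 × 10⁻⁴ = 6.586 × 10⁻⁴, so Δρ ≈ 0.6751 kg m⁻³.
N² = (g/ρ₀)·Δρ/Δz = g·(Δρ/ρ₀)/Δz = 9.81 × 6.586 × 10⁻⁴ / 57 = 1.1335 × 10⁻⁴ s⁻² ≈ 1.13 × 10⁻⁴ s⁻².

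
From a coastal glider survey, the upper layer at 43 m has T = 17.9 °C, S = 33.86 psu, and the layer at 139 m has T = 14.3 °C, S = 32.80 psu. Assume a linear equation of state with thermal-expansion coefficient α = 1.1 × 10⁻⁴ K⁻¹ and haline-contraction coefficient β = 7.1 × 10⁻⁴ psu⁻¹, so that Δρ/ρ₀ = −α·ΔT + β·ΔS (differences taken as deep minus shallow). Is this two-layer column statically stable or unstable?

unstable

ΔT = 14.3 − 17.9 = -3.6 K and ΔS = 32.80 − 33.86 = -1.06 psu (deep − shallow).
−αΔT = 3.96 × 10⁻⁴; βΔS = -7.526 × 10⁻⁴; sum Δρ/ρ₀ = -3.566 × 10⁻⁴.
Δρ/ρ₀ < 0, so Δρ < 0: deeper water is lighter → statically unstable; the column would overturn.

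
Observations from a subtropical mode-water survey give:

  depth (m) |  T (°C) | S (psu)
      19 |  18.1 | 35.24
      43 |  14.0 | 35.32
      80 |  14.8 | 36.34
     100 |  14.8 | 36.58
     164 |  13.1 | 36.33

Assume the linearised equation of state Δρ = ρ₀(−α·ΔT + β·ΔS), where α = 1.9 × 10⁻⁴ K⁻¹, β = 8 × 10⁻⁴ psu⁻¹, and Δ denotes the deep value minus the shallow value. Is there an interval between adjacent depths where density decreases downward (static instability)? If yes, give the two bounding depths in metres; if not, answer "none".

Evaluate Δρ/ρ₀ = −αΔT + βΔS across each adjacent pair:
  19–43 m: −αΔT+βΔS = −(1.9 × 10⁻⁴)(-4.1)+(8 × 10⁻⁴)(+0.08) = 8.4 × 10⁻⁴ → stable
  43–80 m: −αΔT+βΔS = −(1.9 × 10⁻⁴)(+0.8)+(8 × 10⁻⁴)(+1.02) = 6.6 × 10⁻⁴ → stable
  80–100 m: −αΔT+βΔS = −(1.9 × 10⁻⁴)(+0.0)+(8 × 10⁻⁴)(+0.24) = 1.9 × 10⁻⁴ → stable
  100–164 m: −αΔT+βΔS = −(1.9 × 10⁻⁴)(-1.7)+(8 × 10⁻⁴)(-0.25) = 1.2 × 10⁻⁴ → stable
Every interval has Δρ > 0: the column is stably stratified throughout.

none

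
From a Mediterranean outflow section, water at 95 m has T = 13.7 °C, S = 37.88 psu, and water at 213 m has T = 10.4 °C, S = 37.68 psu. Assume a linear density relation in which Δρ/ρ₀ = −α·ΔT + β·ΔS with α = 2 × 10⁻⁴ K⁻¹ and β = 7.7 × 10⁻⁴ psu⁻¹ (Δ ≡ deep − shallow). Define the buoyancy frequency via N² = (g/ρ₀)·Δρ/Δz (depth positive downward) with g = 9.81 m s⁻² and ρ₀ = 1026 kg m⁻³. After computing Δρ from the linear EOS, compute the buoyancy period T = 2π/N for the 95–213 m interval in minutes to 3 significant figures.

ΔT = -3.3 K, ΔS = -0.20 psu (deep − shallow).
Δρ/ρ₀ = −αΔT + βΔS = 6.60 × 10⁻⁴ − 1.54 × 10⁻⁴ = 5.06 × 10⁻⁴, so Δρ ≈ 0.5192 kg m⁻³.
N² = (g/ρ₀)·Δρ/Δz = g·(Δρ/ρ₀)/Δz = 9.81 × 5.06 × 10⁻⁴ / 118 = 4.2067 × 10⁻⁵ s⁻².
N = √(4.2067 × 10⁻⁵) = 6.4859 × 10⁻³ rad s⁻¹ → T = 2π/N = 968.75 s = 16.146 min ≈ 16.1 min.

16.1 min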